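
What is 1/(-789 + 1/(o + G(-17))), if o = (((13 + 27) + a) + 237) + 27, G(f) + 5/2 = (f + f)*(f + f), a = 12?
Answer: -2939/2318869 ≈ -0.0012674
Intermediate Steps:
G(f) = -5/2 + 4*f² (G(f) = -5/2 + (f + f)*(f + f) = -5/2 + (2*f)*(2*f) = -5/2 + 4*f²)
o = 316 (o = (((13 + 27) + 12) + 237) + 27 = ((40 + 12) + 237) + 27 = (52 + 237) + 27 = 289 + 27 = 316)
1/(-789 + 1/(o + G(-17))) = 1/(-789 + 1/(316 + (-5/2 + 4*(-17)²))) = 1/(-789 + 1/(316 + (-5/2 + 4*289))) = 1/(-789 + 1/(316 + (-5/2 + 1156))) = 1/(-789 + 1/(316 + 2307/2)) = 1/(-789 + 1/(2939/2)) = 1/(-789 + 2/2939) = 1/(-2318869/2939) = -2939/2318869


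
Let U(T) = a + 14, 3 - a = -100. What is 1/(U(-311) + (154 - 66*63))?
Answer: -1/3887 ≈ -0.00025727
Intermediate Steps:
a = 103 (a = 3 - 1*(-100) = 3 + 100 = 103)
U(T) = 117 (U(T) = 103 + 14 = 117)
1/(U(-311) + (154 - 66*63)) = 1/(117 + (154 - 66*63)) = 1/(117 + (154 - 4158)) = 1/(117 - 4004) = 1/(-3887) = -1/3887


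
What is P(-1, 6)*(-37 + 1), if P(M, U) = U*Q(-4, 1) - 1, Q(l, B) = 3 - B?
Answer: -396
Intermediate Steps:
P(M, U) = -1 + 2*U (P(M, U) = U*(3 - 1*1) - 1 = U*(3 - 1) - 1 = U*2 - 1 = 2*U - 1 = -1 + 2*U)
P(-1, 6)*(-37 + 1) = (-1 + 2*6)*(-37 + 1) = (-1 + 12)*(-36) = 11*(-36) = -396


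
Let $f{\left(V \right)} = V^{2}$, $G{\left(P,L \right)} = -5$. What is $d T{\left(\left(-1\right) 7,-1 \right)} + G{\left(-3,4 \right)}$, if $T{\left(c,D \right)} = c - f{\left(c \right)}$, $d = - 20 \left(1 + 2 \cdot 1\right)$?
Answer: $3355$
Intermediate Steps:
$d = -60$ ($d = - 20 \left(1 + 2\right) = \left(-20\right) 3 = -60$)
$T{\left(c,D \right)} = c - c^{2}$
$d T{\left(\left(-1\right) 7,-1 \right)} + G{\left(-3,4 \right)} = - 60 \left(-1\right) 7 \left(1 - \left(-1\right) 7\right) - 5 = - 60 \left(- 7 \left(1 - -7\right)\right) - 5 = - 60 \left(- 7 \left(1 + 7\right)\right) - 5 = - 60 \left(\left(-7\right) 8\right) - 5 = \left(-60\right) \left(-56\right) - 5 = 3360 - 5 = 3355$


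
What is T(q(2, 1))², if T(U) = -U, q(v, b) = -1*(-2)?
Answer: 4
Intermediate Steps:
q(v, b) = 2
T(q(2, 1))² = (-1*2)² = (-2)² = 4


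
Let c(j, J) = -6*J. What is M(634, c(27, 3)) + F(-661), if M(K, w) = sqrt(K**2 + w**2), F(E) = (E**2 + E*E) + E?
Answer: 873181 + 2*sqrt(100570) ≈ 8.7382e+5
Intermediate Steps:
F(E) = E + 2*E**2 (F(E) = (E**2 + E**2) + E = 2*E**2 + E = E + 2*E**2)
M(634, c(27, 3)) + F(-661) = sqrt(634**2 + (-6*3)**2) - 661*(1 + 2*(-661)) = sqrt(401956 + (-18)**2) - 661*(1 - 1322) = sqrt(401956 + 324) - 661*(-1321) = sqrt(402280) + 873181 = 2*sqrt(100570) + 873181 = 873181 + 2*sqrt(100570)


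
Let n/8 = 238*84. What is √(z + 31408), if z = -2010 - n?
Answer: I*√130538 ≈ 361.3*I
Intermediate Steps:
n = 159936 (n = 8*(238*84) = 8*19992 = 159936)
z = -161946 (z = -2010 - 1*159936 = -2010 - 159936 = -161946)
√(z + 31408) = √(-161946 + 31408) = √(-130538) = I*√130538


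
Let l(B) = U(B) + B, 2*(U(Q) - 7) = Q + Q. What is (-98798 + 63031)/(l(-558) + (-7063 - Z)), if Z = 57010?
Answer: 35767/65182 ≈ 0.54873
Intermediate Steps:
U(Q) = 7 + Q (U(Q) = 7 + (Q + Q)/2 = 7 + (2*Q)/2 = 7 + Q)
l(B) = 7 + 2*B (l(B) = (7 + B) + B = 7 + 2*B)
(-98798 + 63031)/(l(-558) + (-7063 - Z)) = (-98798 + 63031)/((7 + 2*(-558)) + (-7063 - 1*57010)) = -35767/((7 - 1116) + (-7063 - 57010)) = -35767/(-1109 - 64073) = -35767/(-65182) = -35767*(-1/65182) = 35767/65182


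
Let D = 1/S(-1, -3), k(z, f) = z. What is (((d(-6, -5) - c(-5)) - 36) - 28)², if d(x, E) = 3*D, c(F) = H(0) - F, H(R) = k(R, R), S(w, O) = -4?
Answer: 77841/16 ≈ 4865.1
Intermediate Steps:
H(R) = R
D = -¼ (D = 1/(-4) = 1*(-¼) = -¼ ≈ -0.25000)
c(F) = -F (c(F) = 0 - F = -F)
d(x, E) = -¾ (d(x, E) = 3*(-¼) = -¾)
(((d(-6, -5) - c(-5)) - 36) - 28)² = (((-¾ - (-1)*(-5)) - 36) - 28)² = (((-¾ - 1*5) - 36) - 28)² = (((-¾ - 5) - 36) - 28)² = ((-23/4 - 36) - 28)² = (-167/4 - 28)² = (-279/4)² = 77841/16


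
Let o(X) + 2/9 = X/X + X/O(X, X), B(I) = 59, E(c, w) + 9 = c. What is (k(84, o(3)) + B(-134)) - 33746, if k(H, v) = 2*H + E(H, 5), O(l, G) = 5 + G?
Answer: -33444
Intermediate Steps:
E(c, w) = -9 + c
o(X) = 7/9 + X/(5 + X) (o(X) = -2/9 + (X/X + X/(5 + X)) = -2/9 + (1 + X/(5 + X)) = 7/9 + X/(5 + X))
k(H, v) = -9 + 3*H (k(H, v) = 2*H + (-9 + H) = -9 + 3*H)
(k(84, o(3)) + B(-134)) - 33746 = ((-9 + 3*84) + 59) - 33746 = ((-9 + 252) + 59) - 33746 = (243 + 59) - 33746 = 302 - 33746 = -33444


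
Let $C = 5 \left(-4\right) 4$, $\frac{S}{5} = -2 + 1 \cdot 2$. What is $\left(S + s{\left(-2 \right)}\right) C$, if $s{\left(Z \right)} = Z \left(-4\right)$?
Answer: $-640$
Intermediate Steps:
$S = 0$ ($S = 5 \left(-2 + 1 \cdot 2\right) = 5 \left(-2 + 2\right) = 5 \cdot 0 = 0$)
$s{\left(Z \right)} = - 4 Z$
$C = -80$ ($C = \left(-20\right) 4 = -80$)
$\left(S + s{\left(-2 \right)}\right) C = \left(0 - -8\right) \left(-80\right) = \left(0 + 8\right) \left(-80\right) = 8 \left(-80\right) = -640$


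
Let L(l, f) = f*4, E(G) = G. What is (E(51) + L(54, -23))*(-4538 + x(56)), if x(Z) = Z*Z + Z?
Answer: 55186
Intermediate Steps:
x(Z) = Z + Z² (x(Z) = Z² + Z = Z + Z²)
L(l, f) = 4*f
(E(51) + L(54, -23))*(-4538 + x(56)) = (51 + 4*(-23))*(-4538 + 56*(1 + 56)) = (51 - 92)*(-4538 + 56*57) = -41*(-4538 + 3192) = -41*(-1346) = 55186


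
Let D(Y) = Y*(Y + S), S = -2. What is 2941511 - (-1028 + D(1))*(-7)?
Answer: 2934308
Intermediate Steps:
D(Y) = Y*(-2 + Y) (D(Y) = Y*(Y - 2) = Y*(-2 + Y))
2941511 - (-1028 + D(1))*(-7) = 2941511 - (-1028 + 1*(-2 + 1))*(-7) = 2941511 - (-1028 + 1*(-1))*(-7) = 2941511 - (-1028 - 1)*(-7) = 2941511 - (-1029)*(-7) = 2941511 - 1*7203 = 2941511 - 7203 = 2934308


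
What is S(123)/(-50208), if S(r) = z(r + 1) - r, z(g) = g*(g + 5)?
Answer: -5291/16736 ≈ -0.31614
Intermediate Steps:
z(g) = g*(5 + g)
S(r) = -r + (1 + r)*(6 + r) (S(r) = (r + 1)*(5 + (r + 1)) - r = (1 + r)*(5 + (1 + r)) - r = (1 + r)*(6 + r) - r = -r + (1 + r)*(6 + r))
S(123)/(-50208) = (-1*123 + (1 + 123)*(6 + 123))/(-50208) = (-123 + 124*129)*(-1/50208) = (-123 + 15996)*(-1/50208) = 15873*(-1/50208) = -5291/16736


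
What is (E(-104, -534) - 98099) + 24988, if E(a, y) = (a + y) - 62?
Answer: -73811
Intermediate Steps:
E(a, y) = -62 + a + y
(E(-104, -534) - 98099) + 24988 = ((-62 - 104 - 534) - 98099) + 24988 = (-700 - 98099) + 24988 = -98799 + 24988 = -73811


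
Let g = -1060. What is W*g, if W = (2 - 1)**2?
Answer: -1060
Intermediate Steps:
W = 1 (W = 1**2 = 1)
W*g = 1*(-1060) = -1060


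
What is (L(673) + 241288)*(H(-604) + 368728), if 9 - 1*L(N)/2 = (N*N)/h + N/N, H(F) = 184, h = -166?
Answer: 7555746066832/83 ≈ 9.1033e+10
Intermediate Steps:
L(N) = 16 + N²/83 (L(N) = 18 - 2*((N*N)/(-166) + N/N) = 18 - 2*(N²*(-1/166) + 1) = 18 - 2*(-N²/166 + 1) = 18 - 2*(1 - N²/166) = 18 + (-2 + N²/83) = 16 + N²/83)
(L(673) + 241288)*(H(-604) + 368728) = ((16 + (1/83)*673²) + 241288)*(184 + 368728) = ((16 + (1/83)*452929) + 241288)*368912 = ((16 + 452929/83) + 241288)*368912 = (454257/83 + 241288)*368912 = (20481161/83)*368912 = 7555746066832/83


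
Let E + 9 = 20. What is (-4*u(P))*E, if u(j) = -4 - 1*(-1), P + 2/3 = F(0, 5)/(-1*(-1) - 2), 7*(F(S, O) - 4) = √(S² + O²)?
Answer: 132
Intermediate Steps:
E = 11 (E = -9 + 20 = 11)
F(S, O) = 4 + √(O² + S²)/7 (F(S, O) = 4 + √(S² + O²)/7 = 4 + √(O² + S²)/7)
P = -113/21 (P = -⅔ + (4 + √(5² + 0²)/7)/(-1*(-1) - 2) = -⅔ + (4 + √(25 + 0)/7)/(1 - 2) = -⅔ + (4 + √25/7)/(-1) = -⅔ + (4 + (⅐)*5)*(-1) = -⅔ + (4 + 5/7)*(-1) = -⅔ + (33/7)*(-1) = -⅔ - 33/7 = -113/21 ≈ -5.3810)
u(j) = -3 (u(j) = -4 + 1 = -3)
(-4*u(P))*E = -4*(-3)*11 = 12*11 = 132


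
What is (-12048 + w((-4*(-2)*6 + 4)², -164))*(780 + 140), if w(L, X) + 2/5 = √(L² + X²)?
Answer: -11084528 + 3680*√458657 ≈ -8.5923e+6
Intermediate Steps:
w(L, X) = -⅖ + √(L² + X²)
(-12048 + w((-4*(-2)*6 + 4)², -164))*(780 + 140) = (-12048 + (-⅖ + √(((-4*(-2)*6 + 4)²)² + (-164)²)))*(780 + 140) = (-12048 + (-⅖ + √(((8*6 + 4)²)² + 26896)))*920 = (-12048 + (-⅖ + √(((48 + 4)²)² + 26896)))*920 = (-12048 + (-⅖ + √((52²)² + 26896)))*920 = (-12048 + (-⅖ + √(2704² + 26896)))*920 = (-12048 + (-⅖ + √(7311616 + 26896)))*920 = (-12048 + (-⅖ + √7338512))*920 = (-12048 + (-⅖ + 4*√458657))*920 = (-60242/5 + 4*√458657)*920 = -11084528 + 3680*√458657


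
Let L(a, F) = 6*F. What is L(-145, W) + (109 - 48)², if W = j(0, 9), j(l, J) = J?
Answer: 3775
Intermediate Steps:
W = 9
L(-145, W) + (109 - 48)² = 6*9 + (109 - 48)² = 54 + 61² = 54 + 3721 = 3775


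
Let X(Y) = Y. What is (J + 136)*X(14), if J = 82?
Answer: 3052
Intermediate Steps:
(J + 136)*X(14) = (82 + 136)*14 = 218*14 = 3052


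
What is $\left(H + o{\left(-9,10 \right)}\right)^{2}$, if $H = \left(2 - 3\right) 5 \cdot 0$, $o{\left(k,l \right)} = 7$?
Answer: $49$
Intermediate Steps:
$H = 0$ ($H = \left(-1\right) 5 \cdot 0 = \left(-5\right) 0 = 0$)
$\left(H + o{\left(-9,10 \right)}\right)^{2} = \left(0 + 7\right)^{2} = 7^{2} = 49$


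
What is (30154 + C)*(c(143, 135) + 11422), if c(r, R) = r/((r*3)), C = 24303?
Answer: 1866078019/3 ≈ 6.2203e+8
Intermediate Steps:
c(r, R) = 1/3 (c(r, R) = r/((3*r)) = r*(1/(3*r)) = 1/3)
(30154 + C)*(c(143, 135) + 11422) = (30154 + 24303)*(1/3 + 11422) = 54457*(34267/3) = 1866078019/3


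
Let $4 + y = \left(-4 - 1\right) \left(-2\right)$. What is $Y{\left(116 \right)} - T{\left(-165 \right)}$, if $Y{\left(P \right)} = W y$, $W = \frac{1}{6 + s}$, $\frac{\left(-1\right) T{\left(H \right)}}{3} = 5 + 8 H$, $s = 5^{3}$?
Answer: $- \frac{516789}{131} \approx -3945.0$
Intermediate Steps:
$s = 125$
$y = 6$ ($y = -4 + \left(-4 - 1\right) \left(-2\right) = -4 - -10 = -4 + 10 = 6$)
$T{\left(H \right)} = -15 - 24 H$ ($T{\left(H \right)} = - 3 \left(5 + 8 H\right) = -15 - 24 H$)
$W = \frac{1}{131}$ ($W = \frac{1}{6 + 125} = \frac{1}{131} \approx 0.0076336$)
$Y{\left(P \right)} = \frac{6}{131}$ ($Y{\left(P \right)} = \frac{1}{131} \cdot 6 = \frac{6}{131}$)
$Y{\left(116 \right)} - T{\left(-165 \right)} = \frac{6}{131} - \left(-15 - -3960\right) = \frac{6}{131} - \left(-15 + 3960\right) = \frac{6}{131} - 3945 = - \frac{516789}{131}$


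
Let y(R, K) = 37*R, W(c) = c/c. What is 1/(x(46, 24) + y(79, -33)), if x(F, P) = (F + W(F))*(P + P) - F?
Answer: 1/5133 ≈ 0.00019482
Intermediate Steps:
W(c) = 1
x(F, P) = -F + 2*P*(1 + F) (x(F, P) = (F + 1)*(P + P) - F = (1 + F)*(2*P) - F = 2*P*(1 + F) - F = -F + 2*P*(1 + F))
1/(x(46, 24) + y(79, -33)) = 1/((-1*46 + 2*24 + 2*46*24) + 37*79) = 1/((-46 + 48 + 2208) + 2923) = 1/(2210 + 2923) = 1/5133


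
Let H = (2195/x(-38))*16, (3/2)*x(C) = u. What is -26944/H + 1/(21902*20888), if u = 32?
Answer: -49306331870791/3012564906960 ≈ -16.367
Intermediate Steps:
x(C) = 64/3 (x(C) = (⅔)*32 = 64/3)
H = 6585/4 (H = (2195/(64/3))*16 = (2195*(3/64))*16 = (6585/64)*16 = 6585/4 ≈ 1646.3)
-26944/H + 1/(21902*20888) = -26944/6585/4 + 1/(21902*20888) = -26944*4/6585 + (1/21902)*(1/20888) = -107776/6585 + 1/457488976 = -49306331870791/3012564906960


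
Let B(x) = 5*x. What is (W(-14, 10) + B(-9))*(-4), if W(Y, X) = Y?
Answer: 236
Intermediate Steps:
(W(-14, 10) + B(-9))*(-4) = (-14 + 5*(-9))*(-4) = (-14 - 45)*(-4) = -59*(-4) = 236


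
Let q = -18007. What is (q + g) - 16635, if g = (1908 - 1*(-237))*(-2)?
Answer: -38932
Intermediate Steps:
g = -4290 (g = (1908 + 237)*(-2) = 2145*(-2) = -4290)
(q + g) - 16635 = (-18007 - 4290) - 16635 = -22297 - 16635 = -38932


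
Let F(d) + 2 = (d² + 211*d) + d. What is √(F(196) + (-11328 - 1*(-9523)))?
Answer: √78161 ≈ 279.57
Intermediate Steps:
F(d) = -2 + d² + 212*d (F(d) = -2 + ((d² + 211*d) + d) = -2 + (d² + 212*d) = -2 + d² + 212*d)
√(F(196) + (-11328 - 1*(-9523))) = √((-2 + 196² + 212*196) + (-11328 - 1*(-9523))) = √((-2 + 38416 + 41552) + (-11328 + 9523)) = √(79966 - 1805) = √78161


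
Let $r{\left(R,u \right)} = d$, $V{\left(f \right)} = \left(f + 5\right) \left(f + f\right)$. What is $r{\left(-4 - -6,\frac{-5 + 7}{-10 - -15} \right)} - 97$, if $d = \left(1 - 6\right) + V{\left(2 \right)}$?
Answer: $-74$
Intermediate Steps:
$V{\left(f \right)} = 2 f \left(5 + f\right)$ ($V{\left(f \right)} = \left(5 + f\right) 2 f = 2 f \left(5 + f\right)$)
$d = 23$ ($d = \left(1 - 6\right) + 2 \cdot 2 \left(5 + 2\right) = -5 + 2 \cdot 2 \cdot 7 = -5 + 28 = 23$)
$r{\left(R,u \right)} = 23$
$r{\left(-4 - -6,\frac{-5 + 7}{-10 - -15} \right)} - 97 = 23 - 97 = -74$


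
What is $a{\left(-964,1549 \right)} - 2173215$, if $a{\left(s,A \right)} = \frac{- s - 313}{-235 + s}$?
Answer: $- \frac{2605685436}{1199} \approx -2.1732 \cdot 10^{6}$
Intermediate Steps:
$a{\left(s,A \right)} = \frac{-313 - s}{-235 + s}$
$a{\left(-964,1549 \right)} - 2173215 = \frac{-313 - -964}{-235 - 964} - 2173215 = \frac{-313 + 964}{-1199} - 2173215 = \left(- \frac{1}{1199}\right) 651 - 2173215 = - \frac{651}{1199} - 2173215 = - \frac{2605685436}{1199}$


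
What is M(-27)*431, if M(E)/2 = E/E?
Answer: 862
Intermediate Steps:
M(E) = 2 (M(E) = 2*(E/E) = 2*1 = 2)
M(-27)*431 = 2*431 = 862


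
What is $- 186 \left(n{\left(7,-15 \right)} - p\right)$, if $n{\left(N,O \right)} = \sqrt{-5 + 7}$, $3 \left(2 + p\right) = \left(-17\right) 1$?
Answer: $-1426 - 186 \sqrt{2} \approx -1689.0$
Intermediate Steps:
$p = - \frac{23}{3}$ ($p = -2 + \frac{\left(-17\right) 1}{3} = -2 + \frac{1}{3} \left(-17\right) = -2 - \frac{17}{3} = - \frac{23}{3} \approx -7.6667$)
$n{\left(N,O \right)} = \sqrt{2}$
$- 186 \left(n{\left(7,-15 \right)} - p\right) = - 186 \left(\sqrt{2} - - \frac{23}{3}\right) = - 186 \left(\sqrt{2} + \frac{23}{3}\right) = - 186 \left(\frac{23}{3} + \sqrt{2}\right) = -1426 - 186 \sqrt{2}$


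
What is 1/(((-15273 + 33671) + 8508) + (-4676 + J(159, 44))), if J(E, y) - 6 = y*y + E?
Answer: 1/24331 ≈ 4.1100e-5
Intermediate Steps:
J(E, y) = 6 + E + y**2 (J(E, y) = 6 + (y*y + E) = 6 + (y**2 + E) = 6 + (E + y**2) = 6 + E + y**2)
1/(((-15273 + 33671) + 8508) + (-4676 + J(159, 44))) = 1/(((-15273 + 33671) + 8508) + (-4676 + (6 + 159 + 44**2))) = 1/((18398 + 8508) + (-4676 + (6 + 159 + 1936))) = 1/(26906 + (-4676 + 2101)) = 1/(26906 - 2575) = 1/24331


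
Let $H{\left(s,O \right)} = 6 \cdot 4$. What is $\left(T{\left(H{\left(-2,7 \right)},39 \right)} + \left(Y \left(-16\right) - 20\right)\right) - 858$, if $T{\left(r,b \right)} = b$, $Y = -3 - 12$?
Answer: $-599$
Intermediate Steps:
$H{\left(s,O \right)} = 24$
$Y = -15$ ($Y = -3 - 12 = -15$)
$\left(T{\left(H{\left(-2,7 \right)},39 \right)} + \left(Y \left(-16\right) - 20\right)\right) - 858 = \left(39 - -220\right) - 858 = \left(39 + \left(240 - 20\right)\right) - 858 = \left(39 + 220\right) - 858 = 259 - 858 = -599$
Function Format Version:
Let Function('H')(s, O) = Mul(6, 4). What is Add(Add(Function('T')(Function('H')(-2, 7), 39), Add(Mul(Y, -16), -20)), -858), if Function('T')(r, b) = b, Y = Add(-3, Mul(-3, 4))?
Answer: -599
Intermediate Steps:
Function('H')(s, O) = 24
Y = -15 (Y = Add(-3, -12) = -15)
Add(Add(Function('T')(Function('H')(-2, 7), 39), Add(Mul(Y, -16), -20)), -858) = Add(Add(39, Add(Mul(-15, -16), -20)), -858) = Add(Add(39, Add(240, -20)), -858) = Add(Add(39, 220), -858) = Add(259, -858) = -599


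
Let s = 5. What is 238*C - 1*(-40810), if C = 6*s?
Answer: 47950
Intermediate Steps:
C = 30 (C = 6*5 = 30)
238*C - 1*(-40810) = 238*30 - 1*(-40810) = 7140 + 40810 = 47950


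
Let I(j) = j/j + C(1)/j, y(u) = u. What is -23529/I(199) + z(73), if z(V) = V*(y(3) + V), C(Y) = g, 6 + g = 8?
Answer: -1189041/67 ≈ -17747.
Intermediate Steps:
g = 2 (g = -6 + 8 = 2)
C(Y) = 2
I(j) = 1 + 2/j (I(j) = j/j + 2/j = 1 + 2/j)
z(V) = V*(3 + V)
-23529/I(199) + z(73) = -23529*199/(2 + 199) + 73*(3 + 73) = -23529/((1/199)*201) + 73*76 = -23529/201/199 + 5548 = -23529*199/201 + 5548 = -1560757/67 + 5548 = -1189041/67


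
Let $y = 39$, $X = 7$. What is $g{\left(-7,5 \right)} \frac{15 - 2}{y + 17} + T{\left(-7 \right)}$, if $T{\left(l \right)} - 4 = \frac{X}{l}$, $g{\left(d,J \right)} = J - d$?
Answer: $\frac{81}{14} \approx 5.7857$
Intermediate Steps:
$T{\left(l \right)} = 4 + \frac{7}{l}$
$g{\left(-7,5 \right)} \frac{15 - 2}{y + 17} + T{\left(-7 \right)} = \left(5 - -7\right) \frac{15 - 2}{39 + 17} + \left(4 + \frac{7}{-7}\right) = \left(5 + 7\right) \frac{13}{56} + \left(4 + 7 \left(- \frac{1}{7}\right)\right) = 12 \cdot 13 \cdot \frac{1}{56} + \left(4 - 1\right) = 12 \cdot \frac{13}{56} + 3 = \frac{39}{14} + 3 = \frac{81}{14}$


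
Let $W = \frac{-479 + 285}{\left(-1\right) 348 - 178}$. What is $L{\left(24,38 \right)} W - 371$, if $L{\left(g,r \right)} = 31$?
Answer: $- \frac{94566}{263} \approx -359.57$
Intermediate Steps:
$W = \frac{97}{263}$ ($W = - \frac{194}{-348 - 178} = - \frac{194}{-526} = \left(-194\right) \left(- \frac{1}{526}\right) = \frac{97}{263} \approx 0.36882$)
$L{\left(24,38 \right)} W - 371 = 31 \cdot \frac{97}{263} - 371 = \frac{3007}{263} - 371 = - \frac{94566}{263}$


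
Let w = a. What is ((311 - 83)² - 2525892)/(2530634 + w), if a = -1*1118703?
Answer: -2473908/1411931 ≈ -1.7521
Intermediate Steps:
a = -1118703
w = -1118703
((311 - 83)² - 2525892)/(2530634 + w) = ((311 - 83)² - 2525892)/(2530634 - 1118703) = (228² - 2525892)/1411931 = (51984 - 2525892)*(1/1411931) = -2473908*1/1411931 = -2473908/1411931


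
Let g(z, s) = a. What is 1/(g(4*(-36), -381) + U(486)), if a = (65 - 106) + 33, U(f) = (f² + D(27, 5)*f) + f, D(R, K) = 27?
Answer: 1/249796 ≈ 4.0033e-6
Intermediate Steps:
U(f) = f² + 28*f (U(f) = (f² + 27*f) + f = f² + 28*f)
a = -8 (a = -41 + 33 = -8)
g(z, s) = -8
1/(g(4*(-36), -381) + U(486)) = 1/(-8 + 486*(28 + 486)) = 1/(-8 + 486*514) = 1/(-8 + 249804) = 1/249796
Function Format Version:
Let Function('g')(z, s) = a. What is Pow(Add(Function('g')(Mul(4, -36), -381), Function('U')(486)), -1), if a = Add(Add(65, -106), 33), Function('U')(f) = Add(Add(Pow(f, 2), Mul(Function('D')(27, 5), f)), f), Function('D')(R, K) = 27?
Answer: Rational(1, 249796) ≈ 4.0033e-6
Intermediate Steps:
Function('U')(f) = Add(Pow(f, 2), Mul(28, f)) (Function('U')(f) = Add(Add(Pow(f, 2), Mul(27, f)), f) = Add(Pow(f, 2), Mul(28, f)))
a = -8 (a = Add(-41, 33) = -8)
Function('g')(z, s) = -8
Pow(Add(Function('g')(Mul(4, -36), -381), Function('U')(486)), -1) = Pow(Add(-8, Mul(486, Add(28, 486))), -1) = Pow(Add(-8, Mul(486, 514)), -1) = Pow(Add(-8, 249804), -1) = Pow(249796, -1) = Rational(1, 249796)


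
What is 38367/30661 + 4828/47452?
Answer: 492155548/363731443 ≈ 1.3531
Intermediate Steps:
38367/30661 + 4828/47452 = 38367*(1/30661) + 4828*(1/47452) = 38367/30661 + 1207/11863 = 492155548/363731443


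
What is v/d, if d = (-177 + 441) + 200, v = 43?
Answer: 43/464 ≈ 0.092672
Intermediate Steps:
d = 464 (d = 264 + 200 = 464)
v/d = 43/464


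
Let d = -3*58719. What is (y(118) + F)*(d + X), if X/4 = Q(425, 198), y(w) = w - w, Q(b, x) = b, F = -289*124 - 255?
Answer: 6296327587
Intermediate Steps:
d = -176157
F = -36091 (F = -35836 - 255 = -36091)
y(w) = 0
X = 1700 (X = 4*425 = 1700)
(y(118) + F)*(d + X) = (0 - 36091)*(-176157 + 1700) = -36091*(-174457) = 6296327587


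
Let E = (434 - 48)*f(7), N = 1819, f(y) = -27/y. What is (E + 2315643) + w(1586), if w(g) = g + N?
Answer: 16222914/7 ≈ 2.3176e+6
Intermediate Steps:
w(g) = 1819 + g (w(g) = g + 1819 = 1819 + g)
E = -10422/7 (E = (434 - 48)*(-27/7) = 386*(-27*1/7) = 386*(-27/7) = -10422/7 ≈ -1488.9)
(E + 2315643) + w(1586) = (-10422/7 + 2315643) + (1819 + 1586) = 16199079/7 + 3405 = 16222914/7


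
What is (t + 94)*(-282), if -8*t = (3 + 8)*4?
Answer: -24957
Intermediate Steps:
t = -11/2 (t = -(3 + 8)*4/8 = -11*4/8 = -⅛*44 = -11/2 ≈ -5.5000)
(t + 94)*(-282) = (-11/2 + 94)*(-282) = (177/2)*(-282) = -24957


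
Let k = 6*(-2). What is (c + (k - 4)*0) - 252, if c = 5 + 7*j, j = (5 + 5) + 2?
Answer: -163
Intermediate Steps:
k = -12
j = 12 (j = 10 + 2 = 12)
c = 89 (c = 5 + 7*12 = 5 + 84 = 89)
(c + (k - 4)*0) - 252 = (89 + (-12 - 4)*0) - 252 = (89 - 16*0) - 252 = (89 + 0) - 252 = 89 - 252 = -163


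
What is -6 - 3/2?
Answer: -15/2 ≈ -7.5000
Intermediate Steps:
-6 - 3/2 = -15/2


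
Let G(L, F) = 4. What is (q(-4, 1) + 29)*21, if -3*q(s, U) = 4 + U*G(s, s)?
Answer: 553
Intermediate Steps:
q(s, U) = -4/3 - 4*U/3 (q(s, U) = -(4 + U*4)/3 = -(4 + 4*U)/3 = -4/3 - 4*U/3)
(q(-4, 1) + 29)*21 = ((-4/3 - 4/3*1) + 29)*21 = ((-4/3 - 4/3) + 29)*21 = (-8/3 + 29)*21 = (79/3)*21 = 553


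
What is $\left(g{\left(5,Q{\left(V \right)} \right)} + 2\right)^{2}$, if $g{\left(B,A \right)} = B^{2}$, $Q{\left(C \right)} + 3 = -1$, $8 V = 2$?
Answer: $729$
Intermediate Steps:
$V = \frac{1}{4}$ ($V = \frac{1}{8} \cdot 2 = \frac{1}{4} \approx 0.25$)
$Q{\left(C \right)} = -4$ ($Q{\left(C \right)} = -3 - 1 = -4$)
$\left(g{\left(5,Q{\left(V \right)} \right)} + 2\right)^{2} = \left(5^{2} + 2\right)^{2} = \left(25 + 2\right)^{2} = 27^{2} = 729$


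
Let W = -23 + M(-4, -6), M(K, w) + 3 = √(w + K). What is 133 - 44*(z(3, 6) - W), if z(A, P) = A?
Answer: -1143 + 44*I*√10 ≈ -1143.0 + 139.14*I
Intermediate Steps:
M(K, w) = -3 + √(K + w) (M(K, w) = -3 + √(w + K) = -3 + √(K + w))
W = -26 + I*√10 (W = -23 + (-3 + √(-4 - 6)) = -23 + (-3 + √(-10)) = -23 + (-3 + I*√10) = -26 + I*√10 ≈ -26.0 + 3.1623*I)
133 - 44*(z(3, 6) - W) = 133 - 44*(3 - (-26 + I*√10)) = 133 - 44*(3 + (26 - I*√10)) = 133 - 44*(29 - I*√10) = 133 + (-1276 + 44*I*√10) = -1143 + 44*I*√10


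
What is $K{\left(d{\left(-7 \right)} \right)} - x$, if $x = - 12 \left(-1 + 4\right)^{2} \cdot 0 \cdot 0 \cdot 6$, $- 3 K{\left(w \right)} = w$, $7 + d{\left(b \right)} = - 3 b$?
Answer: $- \frac{14}{3} \approx -4.6667$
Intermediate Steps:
$d{\left(b \right)} = -7 - 3 b$
$K{\left(w \right)} = - \frac{w}{3}$
$x = 0$ ($x = - 12 \cdot 3^{2} \cdot 0 \cdot 6 = \left(-12\right) 9 \cdot 0 = \left(-108\right) 0 = 0$)
$K{\left(d{\left(-7 \right)} \right)} - x = - \frac{-7 - -21}{3} - 0 = - \frac{-7 + 21}{3} + 0 = \left(- \frac{1}{3}\right) 14 + 0 = - \frac{14}{3} + 0 = - \frac{14}{3}$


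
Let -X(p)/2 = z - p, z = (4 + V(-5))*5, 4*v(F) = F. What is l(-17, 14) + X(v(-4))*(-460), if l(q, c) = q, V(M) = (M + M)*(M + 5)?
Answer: 19303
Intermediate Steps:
V(M) = 2*M*(5 + M) (V(M) = (2*M)*(5 + M) = 2*M*(5 + M))
v(F) = F/4
z = 20 (z = (4 + 2*(-5)*(5 - 5))*5 = (4 + 2*(-5)*0)*5 = (4 + 0)*5 = 4*5 = 20)
X(p) = -40 + 2*p (X(p) = -2*(20 - p) = -40 + 2*p)
l(-17, 14) + X(v(-4))*(-460) = -17 + (-40 + 2*((1/4)*(-4)))*(-460) = -17 + (-40 + 2*(-1))*(-460) = -17 + (-40 - 2)*(-460) = -17 - 42*(-460) = -17 + 19320 = 19303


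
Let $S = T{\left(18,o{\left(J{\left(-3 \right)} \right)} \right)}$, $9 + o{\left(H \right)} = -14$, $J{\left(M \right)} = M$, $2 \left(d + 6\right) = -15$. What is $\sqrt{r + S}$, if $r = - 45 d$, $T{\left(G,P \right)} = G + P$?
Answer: $\frac{\sqrt{2410}}{2} \approx 24.546$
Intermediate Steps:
$d = - \frac{27}{2}$ ($d = -6 + \frac{1}{2} \left(-15\right) = -6 - \frac{15}{2} = - \frac{27}{2} \approx -13.5$)
$o{\left(H \right)} = -23$ ($o{\left(H \right)} = -9 - 14 = -23$)
$S = -5$ ($S = 18 - 23 = -5$)
$r = \frac{1215}{2}$ ($r = \left(-45\right) \left(- \frac{27}{2}\right) = \frac{1215}{2} \approx 607.5$)
$\sqrt{r + S} = \sqrt{\frac{1215}{2} - 5} = \sqrt{\frac{1205}{2}} = \frac{\sqrt{2410}}{2}$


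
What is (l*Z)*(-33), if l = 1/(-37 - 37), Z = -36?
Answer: -594/37 ≈ -16.054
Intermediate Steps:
l = -1/74 (l = 1/(-74) = -1/74 ≈ -0.013514)
(l*Z)*(-33) = -1/74*(-36)*(-33) = (18/37)*(-33) = -594/37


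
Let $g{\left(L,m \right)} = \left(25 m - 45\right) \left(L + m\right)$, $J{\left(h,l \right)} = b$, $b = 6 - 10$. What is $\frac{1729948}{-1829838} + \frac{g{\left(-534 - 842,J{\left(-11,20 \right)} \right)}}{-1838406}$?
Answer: $- \frac{295541447224}{280332096519} \approx -1.0543$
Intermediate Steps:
$b = -4$ ($b = 6 - 10 = -4$)
$J{\left(h,l \right)} = -4$
$g{\left(L,m \right)} = \left(-45 + 25 m\right) \left(L + m\right)$
$\frac{1729948}{-1829838} + \frac{g{\left(-534 - 842,J{\left(-11,20 \right)} \right)}}{-1838406} = \frac{1729948}{-1829838} + \frac{- 45 \left(-534 - 842\right) - -180 + 25 \left(-4\right)^{2} + 25 \left(-534 - 842\right) \left(-4\right)}{-1838406} = 1729948 \left(- \frac{1}{1829838}\right) + \left(\left(-45\right) \left(-1376\right) + 180 + 25 \cdot 16 + 25 \left(-1376\right) \left(-4\right)\right) \left(- \frac{1}{1838406}\right) = - \frac{864974}{914919} + \left(61920 + 180 + 400 + 137600\right) \left(- \frac{1}{1838406}\right) = - \frac{864974}{914919} + 200100 \left(- \frac{1}{1838406}\right) = - \frac{864974}{914919} - \frac{33350}{306401} = - \frac{295541447224}{280332096519}$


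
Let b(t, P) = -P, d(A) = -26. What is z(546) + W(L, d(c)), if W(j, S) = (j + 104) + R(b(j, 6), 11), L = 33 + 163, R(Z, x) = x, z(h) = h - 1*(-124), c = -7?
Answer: 981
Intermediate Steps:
z(h) = 124 + h (z(h) = h + 124 = 124 + h)
L = 196
W(j, S) = 115 + j (W(j, S) = (j + 104) + 11 = (104 + j) + 11 = 115 + j)
z(546) + W(L, d(c)) = (124 + 546) + (115 + 196) = 670 + 311 = 981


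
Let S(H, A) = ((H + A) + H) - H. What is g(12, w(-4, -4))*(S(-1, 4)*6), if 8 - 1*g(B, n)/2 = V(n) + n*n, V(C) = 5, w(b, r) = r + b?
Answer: -2196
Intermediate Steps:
w(b, r) = b + r
S(H, A) = A + H (S(H, A) = ((A + H) + H) - H = (A + 2*H) - H = A + H)
g(B, n) = 6 - 2*n² (g(B, n) = 16 - 2*(5 + n*n) = 16 - 2*(5 + n²) = 16 + (-10 - 2*n²) = 6 - 2*n²)
g(12, w(-4, -4))*(S(-1, 4)*6) = (6 - 2*(-4 - 4)²)*((4 - 1)*6) = (6 - 2*(-8)²)*(3*6) = (6 - 2*64)*18 = (6 - 128)*18 = -122*18 = -2196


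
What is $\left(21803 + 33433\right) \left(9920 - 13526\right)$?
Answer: $-199181016$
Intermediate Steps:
$\left(21803 + 33433\right) \left(9920 - 13526\right) = 55236 \left(-3606\right) = -199181016$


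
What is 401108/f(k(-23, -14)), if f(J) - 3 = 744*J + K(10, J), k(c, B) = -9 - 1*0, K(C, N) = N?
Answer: -200554/3351 ≈ -59.849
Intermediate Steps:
k(c, B) = -9 (k(c, B) = -9 + 0 = -9)
f(J) = 3 + 745*J (f(J) = 3 + (744*J + J) = 3 + 745*J)
401108/f(k(-23, -14)) = 401108/(3 + 745*(-9)) = 401108/(3 - 6705) = 401108/(-6702) = 401108*(-1/6702) = -200554/3351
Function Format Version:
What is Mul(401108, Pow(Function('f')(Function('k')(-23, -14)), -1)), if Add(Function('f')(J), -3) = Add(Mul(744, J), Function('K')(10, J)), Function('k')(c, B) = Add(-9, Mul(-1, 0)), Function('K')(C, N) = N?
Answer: Rational(-200554, 3351) ≈ -59.849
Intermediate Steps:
Function('k')(c, B) = -9 (Function('k')(c, B) = Add(-9, 0) = -9)
Function('f')(J) = Add(3, Mul(745, J)) (Function('f')(J) = Add(3, Add(Mul(744, J), J)) = Add(3, Mul(745, J)))
Mul(401108, Pow(Function('f')(Function('k')(-23, -14)), -1)) = Mul(401108, Pow(Add(3, Mul(745, -9)), -1)) = Mul(401108, Pow(Add(3, -6705), -1)) = Mul(401108, Pow(-6702, -1)) = Mul(401108, Rational(-1, 6702)) = Rational(-200554, 3351)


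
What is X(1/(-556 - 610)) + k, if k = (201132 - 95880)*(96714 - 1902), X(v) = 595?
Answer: 9979153219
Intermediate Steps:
k = 9979152624 (k = 105252*94812 = 9979152624)
X(1/(-556 - 610)) + k = 595 + 9979152624 = 9979153219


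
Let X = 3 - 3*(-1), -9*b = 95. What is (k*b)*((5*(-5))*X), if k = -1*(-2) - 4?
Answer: -9500/3 ≈ -3166.7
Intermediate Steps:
b = -95/9 (b = -1/9*95 = -95/9 ≈ -10.556)
X = 6 (X = 3 + 3 = 6)
k = -2 (k = 2 - 4 = -2)
(k*b)*((5*(-5))*X) = (-2*(-95/9))*((5*(-5))*6) = 190*(-25*6)/9 = (190/9)*(-150) = -9500/3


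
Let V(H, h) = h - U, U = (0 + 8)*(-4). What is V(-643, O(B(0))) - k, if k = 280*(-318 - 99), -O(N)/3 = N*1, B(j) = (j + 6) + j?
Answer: 116774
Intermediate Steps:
U = -32 (U = 8*(-4) = -32)
B(j) = 6 + 2*j (B(j) = (6 + j) + j = 6 + 2*j)
O(N) = -3*N
V(H, h) = 32 + h (V(H, h) = h - 1*(-32) = h + 32 = 32 + h)
k = -116760 (k = 280*(-417) = -116760)
V(-643, O(B(0))) - k = (32 - 3*(6 + 2*0)) - 1*(-116760) = (32 - 3*(6 + 0)) + 116760 = (32 - 3*6) + 116760 = (32 - 18) + 116760 = 14 + 116760 = 116774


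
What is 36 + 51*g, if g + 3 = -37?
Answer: -2004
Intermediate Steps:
g = -40 (g = -3 - 37 = -40)
36 + 51*g = 36 + 51*(-40) = 36 - 2040 = -2004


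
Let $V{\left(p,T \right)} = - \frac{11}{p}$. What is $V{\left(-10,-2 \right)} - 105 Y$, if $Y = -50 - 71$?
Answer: $\frac{127061}{10} \approx 12706.0$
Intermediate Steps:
$Y = -121$ ($Y = -50 - 71 = -121$)
$V{\left(-10,-2 \right)} - 105 Y = - \frac{11}{-10} - -12705 = \left(-11\right) \left(- \frac{1}{10}\right) + 12705 = \frac{11}{10} + 12705 = \frac{127061}{10}$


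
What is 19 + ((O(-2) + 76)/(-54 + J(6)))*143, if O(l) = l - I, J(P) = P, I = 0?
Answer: -4835/24 ≈ -201.46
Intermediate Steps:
O(l) = l (O(l) = l - 1*0 = l + 0 = l)
19 + ((O(-2) + 76)/(-54 + J(6)))*143 = 19 + ((-2 + 76)/(-54 + 6))*143 = 19 + (74/(-48))*143 = 19 + (74*(-1/48))*143 = 19 - 37/24*143 = 19 - 5291/24 = -4835/24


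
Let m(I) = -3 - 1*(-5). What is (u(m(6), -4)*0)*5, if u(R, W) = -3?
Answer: 0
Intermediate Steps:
m(I) = 2 (m(I) = -3 + 5 = 2)
(u(m(6), -4)*0)*5 = -3*0*5 = 0*5 = 0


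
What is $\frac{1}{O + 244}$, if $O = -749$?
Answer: $- \frac{1}{505} \approx -0.0019802$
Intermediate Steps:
$\frac{1}{O + 244} = \frac{1}{-749 + 244} = \frac{1}{-505} = - \frac{1}{505}$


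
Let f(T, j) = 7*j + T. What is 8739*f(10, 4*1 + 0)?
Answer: 332082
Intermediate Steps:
f(T, j) = T + 7*j
8739*f(10, 4*1 + 0) = 8739*(10 + 7*(4*1 + 0)) = 8739*(10 + 7*(4 + 0)) = 8739*(10 + 7*4) = 8739*(10 + 28) = 8739*38 = 332082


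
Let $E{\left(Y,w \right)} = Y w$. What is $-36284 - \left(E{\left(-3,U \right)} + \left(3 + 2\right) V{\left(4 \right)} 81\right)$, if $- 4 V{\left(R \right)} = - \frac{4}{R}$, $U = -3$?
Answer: $- \frac{145577}{4} \approx -36394.0$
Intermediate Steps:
$V{\left(R \right)} = \frac{1}{R}$ ($V{\left(R \right)} = - \frac{\left(-4\right) \frac{1}{R}}{4} = \frac{1}{R}$)
$-36284 - \left(E{\left(-3,U \right)} + \left(3 + 2\right) V{\left(4 \right)} 81\right) = -36284 - \left(\left(-3\right) \left(-3\right) + \frac{3 + 2}{4} \cdot 81\right) = -36284 - \left(9 + 5 \cdot \frac{1}{4} \cdot 81\right) = -36284 - \left(9 + \frac{5}{4} \cdot 81\right) = -36284 - \left(9 + \frac{405}{4}\right) = -36284 - \frac{441}{4} = - \frac{145577}{4}$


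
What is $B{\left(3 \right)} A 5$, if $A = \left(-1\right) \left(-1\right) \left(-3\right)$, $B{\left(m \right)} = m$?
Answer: $-45$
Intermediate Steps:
$A = -3$ ($A = 1 \left(-3\right) = -3$)
$B{\left(3 \right)} A 5 = 3 \left(-3\right) 5 = \left(-9\right) 5 = -45$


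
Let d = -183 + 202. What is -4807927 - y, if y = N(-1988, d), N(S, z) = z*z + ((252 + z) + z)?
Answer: -4808578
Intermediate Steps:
d = 19
N(S, z) = 252 + z² + 2*z (N(S, z) = z² + (252 + 2*z) = 252 + z² + 2*z)
y = 651 (y = 252 + 19² + 2*19 = 252 + 361 + 38 = 651)
-4807927 - y = -4807927 - 1*651 = -4807927 - 651 = -4808578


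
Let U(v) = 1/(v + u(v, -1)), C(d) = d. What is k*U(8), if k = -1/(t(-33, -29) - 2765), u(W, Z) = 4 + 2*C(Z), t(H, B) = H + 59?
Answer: 1/27390 ≈ 3.6510e-5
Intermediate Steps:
t(H, B) = 59 + H
u(W, Z) = 4 + 2*Z
U(v) = 1/(2 + v) (U(v) = 1/(v + (4 + 2*(-1))) = 1/(v + (4 - 2)) = 1/(v + 2) = 1/(2 + v))
k = 1/2739 (k = -1/((59 - 33) - 2765) = -1/(26 - 2765) = -1/(-2739) = -1*(-1/2739) = 1/2739 ≈ 0.00036510)
k*U(8) = 1/(2739*(2 + 8)) = (1/2739)/10 = (1/2739)*(⅒) = 1/27390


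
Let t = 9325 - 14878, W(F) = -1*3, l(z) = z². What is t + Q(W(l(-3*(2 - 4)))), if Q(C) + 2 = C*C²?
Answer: -5582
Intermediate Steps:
W(F) = -3
Q(C) = -2 + C³ (Q(C) = -2 + C*C² = -2 + C³)
t = -5553
t + Q(W(l(-3*(2 - 4)))) = -5553 + (-2 + (-3)³) = -5553 + (-2 - 27) = -5553 - 29 = -5582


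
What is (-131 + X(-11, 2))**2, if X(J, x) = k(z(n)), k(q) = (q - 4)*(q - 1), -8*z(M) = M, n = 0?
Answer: 16129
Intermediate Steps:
z(M) = -M/8
k(q) = (-1 + q)*(-4 + q) (k(q) = (-4 + q)*(-1 + q) = (-1 + q)*(-4 + q))
X(J, x) = 4 (X(J, x) = 4 + (-1/8*0)**2 - (-5)*0/8 = 4 + 0**2 - 5*0 = 4 + 0 + 0 = 4)
(-131 + X(-11, 2))**2 = (-131 + 4)**2 = (-127)**2 = 16129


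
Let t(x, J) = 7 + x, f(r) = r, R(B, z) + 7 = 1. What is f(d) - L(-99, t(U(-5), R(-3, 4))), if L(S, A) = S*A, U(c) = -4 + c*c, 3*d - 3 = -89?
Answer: 8230/3 ≈ 2743.3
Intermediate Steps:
R(B, z) = -6 (R(B, z) = -7 + 1 = -6)
d = -86/3 (d = 1 + (⅓)*(-89) = 1 - 89/3 = -86/3 ≈ -28.667)
U(c) = -4 + c²
L(S, A) = A*S
f(d) - L(-99, t(U(-5), R(-3, 4))) = -86/3 - (7 + (-4 + (-5)²))*(-99) = -86/3 - (7 + (-4 + 25))*(-99) = -86/3 - (7 + 21)*(-99) = -86/3 - 28*(-99) = -86/3 - 1*(-2772) = -86/3 + 2772 = 8230/3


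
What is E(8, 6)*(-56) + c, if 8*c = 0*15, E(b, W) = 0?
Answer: 0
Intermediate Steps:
c = 0 (c = (0*15)/8 = (⅛)*0 = 0)
E(8, 6)*(-56) + c = 0*(-56) + 0 = 0 + 0 = 0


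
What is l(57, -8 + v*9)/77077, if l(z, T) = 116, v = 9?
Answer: 116/77077 ≈ 0.0015050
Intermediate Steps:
l(57, -8 + v*9)/77077 = 116/77077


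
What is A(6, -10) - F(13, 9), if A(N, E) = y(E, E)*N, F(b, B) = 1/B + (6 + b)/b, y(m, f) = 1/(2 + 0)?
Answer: 167/117 ≈ 1.4274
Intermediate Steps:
y(m, f) = ½ (y(m, f) = 1/2 = ½)
F(b, B) = 1/B + (6 + b)/b
A(N, E) = N/2
A(6, -10) - F(13, 9) = (½)*6 - (1 + 1/9 + 6/13) = 3 - (1 + ⅑ + 6*(1/13)) = 3 - (1 + ⅑ + 6/13) = 3 - 1*184/117 = 3 - 184/117 = 167/117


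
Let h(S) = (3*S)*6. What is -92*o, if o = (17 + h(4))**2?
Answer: -728732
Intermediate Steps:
h(S) = 18*S
o = 7921 (o = (17 + 18*4)**2 = (17 + 72)**2 = 89**2 = 7921)
-92*o = -92*7921 = -728732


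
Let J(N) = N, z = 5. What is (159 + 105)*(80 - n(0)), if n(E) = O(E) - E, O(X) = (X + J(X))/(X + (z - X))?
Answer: 21120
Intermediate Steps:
O(X) = 2*X/5 (O(X) = (X + X)/(X + (5 - X)) = (2*X)/5 = (2*X)*(⅕) = 2*X/5)
n(E) = -3*E/5 (n(E) = 2*E/5 - E = -3*E/5)
(159 + 105)*(80 - n(0)) = (159 + 105)*(80 - (-3)*0/5) = 264*(80 - 1*0) = 264*(80 + 0) = 264*80 = 21120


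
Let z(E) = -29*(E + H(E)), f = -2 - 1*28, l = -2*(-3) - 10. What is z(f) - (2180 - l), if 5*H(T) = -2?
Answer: -6512/5 ≈ -1302.4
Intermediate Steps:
l = -4 (l = 6 - 10 = -4)
H(T) = -2/5 (H(T) = (1/5)*(-2) = -2/5)
f = -30 (f = -2 - 28 = -30)
z(E) = 58/5 - 29*E (z(E) = -29*(E - 2/5) = -29*(-2/5 + E) = 58/5 - 29*E)
z(f) - (2180 - l) = (58/5 - 29*(-30)) - (2180 - 1*(-4)) = (58/5 + 870) - (2180 + 4) = 4408/5 - 1*2184 = 4408/5 - 2184 = -6512/5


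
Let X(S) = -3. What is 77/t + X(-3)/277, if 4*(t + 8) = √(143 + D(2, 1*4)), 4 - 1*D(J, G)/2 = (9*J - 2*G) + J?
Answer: -2732803/248469 - 308*√127/897 ≈ -14.868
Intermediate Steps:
D(J, G) = 8 - 20*J + 4*G (D(J, G) = 8 - 2*((9*J - 2*G) + J) = 8 - 2*((-2*G + 9*J) + J) = 8 - 2*(-2*G + 10*J) = 8 + (-20*J + 4*G) = 8 - 20*J + 4*G)
t = -8 + √127/4 (t = -8 + √(143 + (8 - 20*2 + 4*(1*4)))/4 = -8 + √(143 + (8 - 40 + 4*4))/4 = -8 + √(143 + (8 - 40 + 16))/4 = -8 + √(143 - 16)/4 = -8 + √127/4 ≈ -5.1826)
77/t + X(-3)/277 = 77/(-8 + √127/4) - 3/277 = -3/277 + 77/(-8 + √127/4)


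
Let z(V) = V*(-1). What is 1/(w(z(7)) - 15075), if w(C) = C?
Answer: -1/15082 ≈ -6.6304e-5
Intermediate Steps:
z(V) = -V
1/(w(z(7)) - 15075) = 1/(-1*7 - 15075) = 1/(-7 - 15075) = 1/(-15082) = -1/15082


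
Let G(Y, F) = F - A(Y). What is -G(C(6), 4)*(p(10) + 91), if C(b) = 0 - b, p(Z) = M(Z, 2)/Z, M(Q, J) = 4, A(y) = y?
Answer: -914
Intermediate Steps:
p(Z) = 4/Z
C(b) = -b
G(Y, F) = F - Y
-G(C(6), 4)*(p(10) + 91) = -(4 - (-1)*6)*(4/10 + 91) = -(4 - 1*(-6))*(4*(⅒) + 91) = -(4 + 6)*(⅖ + 91) = -10*457/5 = -1*914 = -914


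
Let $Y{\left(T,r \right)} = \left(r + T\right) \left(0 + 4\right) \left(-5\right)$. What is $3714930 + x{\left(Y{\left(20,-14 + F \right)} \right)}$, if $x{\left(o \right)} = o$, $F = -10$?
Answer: $3715010$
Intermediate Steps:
$Y{\left(T,r \right)} = - 20 T - 20 r$ ($Y{\left(T,r \right)} = \left(T + r\right) 4 \left(-5\right) = \left(4 T + 4 r\right) \left(-5\right) = - 20 T - 20 r$)
$3714930 + x{\left(Y{\left(20,-14 + F \right)} \right)} = 3714930 - \left(400 + 20 \left(-14 - 10\right)\right) = 3714930 - -80 = 3714930 + \left(-400 + 480\right) = 3714930 + 80 = 3715010$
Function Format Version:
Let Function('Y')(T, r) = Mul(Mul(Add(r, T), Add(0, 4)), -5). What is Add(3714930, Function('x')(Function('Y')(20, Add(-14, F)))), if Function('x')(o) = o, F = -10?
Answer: 3715010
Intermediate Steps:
Function('Y')(T, r) = Add(Mul(-20, T), Mul(-20, r)) (Function('Y')(T, r) = Mul(Mul(Add(T, r), 4), -5) = Mul(Add(Mul(4, T), Mul(4, r)), -5) = Add(Mul(-20, T), Mul(-20, r)))
Add(3714930, Function('x')(Function('Y')(20, Add(-14, F)))) = Add(3714930, Add(Mul(-20, 20), Mul(-20, Add(-14, -10)))) = Add(3714930, Add(-400, Mul(-20, -24))) = Add(3714930, Add(-400, 480)) = Add(3714930, 80) = 3715010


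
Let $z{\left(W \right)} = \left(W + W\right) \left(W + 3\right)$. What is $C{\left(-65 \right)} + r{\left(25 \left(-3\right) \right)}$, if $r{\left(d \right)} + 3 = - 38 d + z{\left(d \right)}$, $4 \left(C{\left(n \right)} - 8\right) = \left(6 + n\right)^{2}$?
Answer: $\frac{58101}{4} \approx 14525.0$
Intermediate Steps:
$z{\left(W \right)} = 2 W \left(3 + W\right)$
$C{\left(n \right)} = 8 + \frac{\left(6 + n\right)^{2}}{4}$
$r{\left(d \right)} = -3 - 38 d + 2 d \left(3 + d\right)$ ($r{\left(d \right)} = -3 + \left(- 38 d + 2 d \left(3 + d\right)\right) = -3 - 38 d + 2 d \left(3 + d\right)$)
$C{\left(-65 \right)} + r{\left(25 \left(-3\right) \right)} = \left(8 + \frac{\left(6 - 65\right)^{2}}{4}\right) - \left(3 - 11250 + 32 \cdot 25 \left(-3\right)\right) = \left(8 + \frac{\left(-59\right)^{2}}{4}\right) - \left(-2397 - 11250\right) = \left(8 + \frac{1}{4} \cdot 3481\right) + \left(-3 + 2400 + 2 \cdot 5625\right) = \left(8 + \frac{3481}{4}\right) + \left(-3 + 2400 + 11250\right) = \frac{3513}{4} + 13647 = \frac{58101}{4}$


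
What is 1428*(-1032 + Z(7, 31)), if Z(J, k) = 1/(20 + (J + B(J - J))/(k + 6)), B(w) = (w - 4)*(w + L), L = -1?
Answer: -1106692860/751 ≈ -1.4736e+6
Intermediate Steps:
B(w) = (-1 + w)*(-4 + w) (B(w) = (w - 4)*(w - 1) = (-4 + w)*(-1 + w) = (-1 + w)*(-4 + w))
Z(J, k) = 1/(20 + (4 + J)/(6 + k)) (Z(J, k) = 1/(20 + (J + (4 + (J - J)**2 - 5*(J - J)))/(k + 6)) = 1/(20 + (J + (4 + 0**2 - 5*0))/(6 + k)) = 1/(20 + (J + (4 + 0 + 0))/(6 + k)) = 1/(20 + (J + 4)/(6 + k)) = 1/(20 + (4 + J)/(6 + k)))
1428*(-1032 + Z(7, 31)) = 1428*(-1032 + (6 + 31)/(124 + 7 + 20*31)) = 1428*(-1032 + 37/(124 + 7 + 620)) = 1428*(-1032 + 37/751) = 1428*(-774995/751) = -1106692860/751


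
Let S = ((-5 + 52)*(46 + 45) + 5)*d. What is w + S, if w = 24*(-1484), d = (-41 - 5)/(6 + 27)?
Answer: -1372300/33 ≈ -41585.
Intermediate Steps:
d = -46/33 ≈ -1.3939
S = -196972/33 (S = ((-5 + 52)*(46 + 45) + 5)*(-46/33) = (47*91 + 5)*(-46/33) = (4277 + 5)*(-46/33) = 4282*(-46/33) = -196972/33 ≈ -5968.9)
w = -35616
w + S = -35616 - 196972/33 = -1372300/33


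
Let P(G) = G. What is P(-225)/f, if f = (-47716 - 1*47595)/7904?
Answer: 1778400/95311 ≈ 18.659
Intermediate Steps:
f = -95311/7904 (f = (-47716 - 47595)*(1/7904) = -95311*1/7904 = -95311/7904 ≈ -12.059)
P(-225)/f = -225/(-95311/7904) = -225*(-7904/95311) = 1778400/95311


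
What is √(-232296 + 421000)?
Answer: 4*√11794 ≈ 434.40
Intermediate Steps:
√(-232296 + 421000) = √188704 = 4*√11794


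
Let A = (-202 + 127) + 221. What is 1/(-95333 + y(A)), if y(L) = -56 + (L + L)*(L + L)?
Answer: -1/10125 ≈ -9.8765e-5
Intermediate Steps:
A = 146 (A = -75 + 221 = 146)
y(L) = -56 + 4*L² (y(L) = -56 + (2*L)*(2*L) = -56 + 4*L²)
1/(-95333 + y(A)) = 1/(-95333 + (-56 + 4*146²)) = 1/(-95333 + (-56 + 4*21316)) = 1/(-95333 + (-56 + 85264)) = 1/(-95333 + 85208) = 1/(-10125) = -1/10125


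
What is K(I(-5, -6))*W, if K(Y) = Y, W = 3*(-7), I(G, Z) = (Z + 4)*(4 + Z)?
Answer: -84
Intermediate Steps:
I(G, Z) = (4 + Z)² (I(G, Z) = (4 + Z)*(4 + Z) = (4 + Z)²)
W = -21
K(I(-5, -6))*W = (4 - 6)²*(-21) = (-2)²*(-21) = 4*(-21) = -84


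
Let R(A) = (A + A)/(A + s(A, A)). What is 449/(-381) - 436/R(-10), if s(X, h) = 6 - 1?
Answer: -41978/381 ≈ -110.18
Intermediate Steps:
s(X, h) = 5
R(A) = 2*A/(5 + A) (R(A) = (A + A)/(A + 5) = (2*A)/(5 + A) = 2*A/(5 + A))
449/(-381) - 436/R(-10) = 449/(-381) - 436/(2*(-10)/(5 - 10)) = 449*(-1/381) - 436/(2*(-10)/(-5)) = -449/381 - 436/(2*(-10)*(-⅕)) = -449/381 - 436/4 = -449/381 - 436*¼ = -449/381 - 109 = -41978/381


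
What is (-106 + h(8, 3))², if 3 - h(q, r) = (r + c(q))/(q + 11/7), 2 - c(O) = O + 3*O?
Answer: 45050944/4489 ≈ 10036.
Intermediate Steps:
c(O) = 2 - 4*O (c(O) = 2 - (O + 3*O) = 2 - 4*O)
h(q, r) = 3 - (2 + r - 4*q)/(11/7 + q) (h(q, r) = 3 - (r + (2 - 4*q))/(q + 11/7) = 3 - (2 + r - 4*q)/(q + 11*(⅐)) = 3 - (2 + r - 4*q)/(q + 11/7) = 3 - (2 + r - 4*q)/(11/7 + q))
(-106 + h(8, 3))² = (-106 + (19 - 7*3 + 49*8)/(11 + 7*8))² = (-106 + (19 - 21 + 392)/(11 + 56))² = (-106 + 390/67)² = (-6712/67)² = 45050944/4489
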